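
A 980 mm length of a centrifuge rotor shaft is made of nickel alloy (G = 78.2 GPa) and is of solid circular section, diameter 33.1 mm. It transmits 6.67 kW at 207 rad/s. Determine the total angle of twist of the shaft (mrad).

3.43 mrad

ω = 207 rad/s, so T = P/ω = 6.67×10³ / 207.0 = 32.22 N·m.
J = πd⁴/32 = π(0.0331)⁴/32 = 1.178×10^-7 m⁴.
θ = T·L/(G·J) = 32.22 × 0.980 / (78.2×10⁹ × 1.178×10^-7) = 3.427×10^-3 rad.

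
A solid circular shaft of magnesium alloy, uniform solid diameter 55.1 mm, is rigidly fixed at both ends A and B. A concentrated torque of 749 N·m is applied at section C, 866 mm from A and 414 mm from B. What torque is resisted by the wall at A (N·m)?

242 N·m

With uniform GJ and both ends fixed, compatibility θ_AC = θ_CB gives T_A·a = T_B·b, together with T_A + T_B = T₀.
T_A = T₀·b/(a+b) = 749.0·414/1280 = 242.3 N·m; T_B = 506.7 N·m.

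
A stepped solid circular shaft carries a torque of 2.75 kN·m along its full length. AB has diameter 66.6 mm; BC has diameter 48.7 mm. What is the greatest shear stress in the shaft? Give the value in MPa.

121 MPa

Under the same torque, τ_max = 16T/(πd³) is largest where d is smallest — segment BC (d = 48.7 mm).
τ_max = 16·2750/(π·(0.0487)³) = 1.213×10^8 Pa.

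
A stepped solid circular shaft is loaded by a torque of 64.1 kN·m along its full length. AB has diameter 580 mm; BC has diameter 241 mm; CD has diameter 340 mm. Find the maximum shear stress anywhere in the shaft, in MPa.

Under the same torque, τ_max = 16T/(πd³) is largest where d is smallest — segment BC (d = 241 mm).
τ_max = 16·64100/(π·(0.241)³) = 2.332×10^7 Pa.

23.3 MPa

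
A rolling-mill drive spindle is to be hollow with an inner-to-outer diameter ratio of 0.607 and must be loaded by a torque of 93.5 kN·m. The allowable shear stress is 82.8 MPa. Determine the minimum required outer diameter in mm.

For a hollow shaft with d_i/d_o = 0.607: τ_max = 16T/(π d_o³ (1−k⁴)), so d_o = [16T/(π τ_allow (1−k⁴))]^(1/3) = [16·93500/(π·8.28×10^7·0.8642)]^(1/3) = 0.1881 m.

188 mm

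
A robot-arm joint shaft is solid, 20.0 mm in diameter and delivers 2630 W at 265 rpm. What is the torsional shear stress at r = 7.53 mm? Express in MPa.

ω = 2π·265/60 = 27.75 rad/s, so T = P/ω = 2630 / 27.75 = 94.77 N·m.
J = πd⁴/32 = π(0.0200)⁴/32 = 1.571×10^-8 m⁴.
Shear stress varies linearly with radius: τ = T·r/J = 94.77 × 0.00753 / 1.571×10^-8 = 4.543×10^7 Pa.

45.4 MPa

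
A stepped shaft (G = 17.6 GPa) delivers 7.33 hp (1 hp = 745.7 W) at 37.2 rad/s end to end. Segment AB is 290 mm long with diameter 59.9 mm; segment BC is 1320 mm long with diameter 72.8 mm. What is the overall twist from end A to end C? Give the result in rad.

0.00591 rad

ω = 37.2 rad/s, so T = P/ω = 7.33×745.7 / 37.20 = 146.9 N·m.
J_AB = π(0.0599)⁴/32 = 1.26×10^-6 m⁴; J_BC = π(0.0728)⁴/32 = 2.76×10^-6 m⁴.
θ = (T/G)·Σ L_i/J_i = (146.9/17.6×10⁹)·(0.290/1.26×10^-6 + 1.32/2.76×10^-6) = 5.912×10^-3 rad.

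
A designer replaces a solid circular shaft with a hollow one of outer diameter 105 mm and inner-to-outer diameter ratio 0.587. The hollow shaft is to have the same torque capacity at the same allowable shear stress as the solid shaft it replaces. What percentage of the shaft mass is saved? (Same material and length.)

28.7 %

Equal τ_max and T ⇒ the solid shaft needs d_s³ = d_o³(1−k⁴), so d_s = 105·(1−0.587⁴)^(1/3) = 100.7 mm.
Area ratio A_h/A_s = d_o²(1−k²)/d_s² = (1−k²)/(1−k⁴)^(2/3) = 0.7131.
Mass saving = 1 − 0.7131 = 28.7 %.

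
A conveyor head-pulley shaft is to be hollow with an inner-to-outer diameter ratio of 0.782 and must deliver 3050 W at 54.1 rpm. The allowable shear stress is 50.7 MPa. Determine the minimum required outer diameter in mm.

44.2 mm

ω = 2π·54.1/60 = 5.665 rad/s, so T = P/ω = 3050 / 5.665 = 538.4 N·m.
For a hollow shaft with d_i/d_o = 0.782: τ_max = 16T/(π d_o³ (1−k⁴)), so d_o = [16T/(π τ_allow (1−k⁴))]^(1/3) = [16·538.4/(π·5.07×10^7·0.6260)]^(1/3) = 0.04421 m.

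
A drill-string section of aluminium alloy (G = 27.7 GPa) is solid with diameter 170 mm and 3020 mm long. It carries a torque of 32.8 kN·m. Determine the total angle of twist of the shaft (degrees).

2.50°

J = πd⁴/32 = π(0.170)⁴/32 = 8.200×10^-5 m⁴.
θ = T·L/(G·J) = 32800 × 3.02 / (27.7×10⁹ × 8.200×10^-5) = 0.04361 rad.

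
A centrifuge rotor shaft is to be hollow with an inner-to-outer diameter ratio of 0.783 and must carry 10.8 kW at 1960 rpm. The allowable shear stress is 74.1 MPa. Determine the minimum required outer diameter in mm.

ω = 2π·1960/60 = 205.3 rad/s, so T = P/ω = 10.8×10³ / 205.3 = 52.62 N·m.
For a hollow shaft with d_i/d_o = 0.783: τ_max = 16T/(π d_o³ (1−k⁴)), so d_o = [16T/(π τ_allow (1−k⁴))]^(1/3) = [16·52.62/(π·7.41×10^7·0.6241)]^(1/3) = 0.01796 m.

18.0 mm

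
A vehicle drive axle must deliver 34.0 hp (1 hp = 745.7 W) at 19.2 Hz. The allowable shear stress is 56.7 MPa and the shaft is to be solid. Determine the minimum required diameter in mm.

ω = 2π·19.2 = 120.6 rad/s, so T = P/ω = 34.0×745.7 / 120.6 = 210.2 N·m.
For a solid shaft τ_max = 16T/(πd³), so d = (16T/(π τ_allow))^(1/3) = (16·210.2/(π·5.67×10^7))^(1/3) = 0.02663 m.

26.6 mm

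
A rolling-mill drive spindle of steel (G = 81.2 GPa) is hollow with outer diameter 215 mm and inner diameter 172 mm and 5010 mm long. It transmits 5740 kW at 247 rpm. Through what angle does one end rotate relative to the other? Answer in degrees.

ω = 2π·247/60 = 25.87 rad/s, so T = P/ω = 5740×10³ / 25.87 = 221900 N·m.
J = π(d_o⁴ − d_i⁴)/32 = π(0.215⁴ − 0.172⁴)/32 = 1.239×10^-4 m⁴.
θ = T·L/(G·J) = 221900 × 5.01 / (81.2×10⁹ × 1.239×10^-4) = 0.1106 rad.

6.33°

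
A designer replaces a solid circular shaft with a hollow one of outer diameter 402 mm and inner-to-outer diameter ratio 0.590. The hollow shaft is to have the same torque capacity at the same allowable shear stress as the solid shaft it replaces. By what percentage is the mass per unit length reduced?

28.9 %

Equal τ_max and T ⇒ the solid shaft needs d_s³ = d_o³(1−k⁴), so d_s = 402·(1−0.590⁴)^(1/3) = 385.1 mm.
Area ratio A_h/A_s = d_o²(1−k²)/d_s² = (1−k²)/(1−k⁴)^(2/3) = 0.7105.
Mass saving = 1 − 0.7105 = 28.9 %.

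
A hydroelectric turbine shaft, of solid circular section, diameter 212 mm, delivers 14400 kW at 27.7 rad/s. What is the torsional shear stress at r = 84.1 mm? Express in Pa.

ω = 27.7 rad/s, so T = P/ω = 14400×10³ / 27.70 = 519900 N·m.
J = πd⁴/32 = π(0.212)⁴/32 = 1.983×10^-4 m⁴.
Shear stress varies linearly with radius: τ = T·r/J = 519900 × 0.0841 / 1.983×10^-4 = 2.205×10^8 Pa.

2.20e8 Pa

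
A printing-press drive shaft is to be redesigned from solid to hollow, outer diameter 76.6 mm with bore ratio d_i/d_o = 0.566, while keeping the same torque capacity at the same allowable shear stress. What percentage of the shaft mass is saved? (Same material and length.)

Equal τ_max and T ⇒ the solid shaft needs d_s³ = d_o³(1−k⁴), so d_s = 76.6·(1−0.566⁴)^(1/3) = 73.88 mm.
Area ratio A_h/A_s = d_o²(1−k²)/d_s² = (1−k²)/(1−k⁴)^(2/3) = 0.7305.
Mass saving = 1 − 0.7305 = 26.9 %.

26.9 %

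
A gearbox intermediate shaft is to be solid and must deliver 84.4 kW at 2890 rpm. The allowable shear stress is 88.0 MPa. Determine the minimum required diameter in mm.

ω = 2π·2890/60 = 302.6 rad/s, so T = P/ω = 84.4×10³ / 302.6 = 278.9 N·m.
For a solid shaft τ_max = 16T/(πd³), so d = (16T/(π τ_allow))^(1/3) = (16·278.9/(π·8.80×10^7))^(1/3) = 0.02527 m.

25.3 mm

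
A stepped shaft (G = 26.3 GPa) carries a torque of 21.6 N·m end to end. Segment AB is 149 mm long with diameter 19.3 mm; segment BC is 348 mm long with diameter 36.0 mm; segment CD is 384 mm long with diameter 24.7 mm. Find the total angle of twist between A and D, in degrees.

J_AB = π(0.0193)⁴/32 = 1.36×10^-8 m⁴; J_BC = π(0.0360)⁴/32 = 1.65×10^-7 m⁴; J_CD = π(0.0247)⁴/32 = 3.65×10^-8 m⁴.
θ = (T/G)·Σ L_i/J_i = (21.60/26.3×10⁹)·(0.149/1.36×10^-8 + 0.348/1.65×10^-7 + 0.384/3.65×10^-8) = 0.01935 rad.

1.11°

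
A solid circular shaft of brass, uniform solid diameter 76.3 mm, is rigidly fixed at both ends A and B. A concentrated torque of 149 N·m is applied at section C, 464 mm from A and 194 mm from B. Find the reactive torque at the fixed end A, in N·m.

43.9 N·m

With uniform GJ and both ends fixed, compatibility θ_AC = θ_CB gives T_A·a = T_B·b, together with T_A + T_B = T₀.
T_A = T₀·b/(a+b) = 149.0·194/658.0 = 43.93 N·m; T_B = 105.1 N·m.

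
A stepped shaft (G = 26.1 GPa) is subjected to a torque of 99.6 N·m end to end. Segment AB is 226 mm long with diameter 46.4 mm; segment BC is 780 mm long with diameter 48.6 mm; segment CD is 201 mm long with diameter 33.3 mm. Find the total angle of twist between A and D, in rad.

0.0137 rad

J_AB = π(0.0464)⁴/32 = 4.55×10^-7 m⁴; J_BC = π(0.0486)⁴/32 = 5.48×10^-7 m⁴; J_CD = π(0.0333)⁴/32 = 1.21×10^-7 m⁴.
θ = (T/G)·Σ L_i/J_i = (99.60/26.1×10⁹)·(0.226/4.55×10^-7 + 0.780/5.48×10^-7 + 0.201/1.21×10^-7) = 0.01368 rad.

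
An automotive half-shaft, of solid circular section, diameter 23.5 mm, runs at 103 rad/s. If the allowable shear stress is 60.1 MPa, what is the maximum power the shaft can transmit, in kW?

15.8 kW

J = πd⁴/32 = π(0.0235)⁴/32 = 2.994×10^-8 m⁴.
T_max = τ_allow·J/r = 6.01×10^7 × 2.994×10^-8 / 0.0118 = 153.1 N·m.
ω = 103 rad/s, so P_max = T_max·ω = 1.577×10^4 W.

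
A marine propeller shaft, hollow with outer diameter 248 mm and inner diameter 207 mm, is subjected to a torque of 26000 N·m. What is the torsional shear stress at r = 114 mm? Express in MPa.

J = π(d_o⁴ − d_i⁴)/32 = π(0.248⁴ − 0.207⁴)/32 = 1.911×10^-4 m⁴.
Shear stress varies linearly with radius: τ = T·r/J = 26000 × 0.114 / 1.911×10^-4 = 1.551×10^7 Pa.

15.5 MPa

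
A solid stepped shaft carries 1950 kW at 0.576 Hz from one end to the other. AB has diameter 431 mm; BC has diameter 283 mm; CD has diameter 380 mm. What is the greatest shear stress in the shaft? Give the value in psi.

ω = 2π·0.576 = 3.619 rad/s, so T = P/ω = 1950×10³ / 3.619 = 538800 N·m.
Under the same torque, τ_max = 16T/(πd³) is largest where d is smallest — segment BC (d = 283 mm).
τ_max = 16·538800/(π·(0.283)³) = 1.211×10^8 Pa.

17600 psi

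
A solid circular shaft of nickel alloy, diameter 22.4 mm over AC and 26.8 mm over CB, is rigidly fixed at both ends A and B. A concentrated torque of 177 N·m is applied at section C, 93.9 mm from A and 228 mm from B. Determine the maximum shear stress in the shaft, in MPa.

43.5 MPa

Compatibility: T_A·a/J_AC = T_B·b/J_CB with T_A + T_B = T₀.
J_AC = 2.47×10^-8 m⁴, J_CB = 5.06×10^-8 m⁴, so T_A = T₀·(J_AC/a)/((J_AC/a)+(J_CB/b)) = 95.99 N·m, T_B = 81.01 N·m.
τ in each portion: τ_AC = 4.35×10^7 Pa, τ_CB = 2.14×10^7 Pa; maximum is in AC.
τ_max = T_AC·r/J = 95.99·0.0112/2.47×10^-8 = 4.350×10^7 Pa.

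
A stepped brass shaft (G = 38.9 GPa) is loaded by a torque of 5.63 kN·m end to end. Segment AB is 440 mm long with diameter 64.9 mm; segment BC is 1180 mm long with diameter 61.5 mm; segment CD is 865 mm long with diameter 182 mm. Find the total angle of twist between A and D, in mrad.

159 mrad

J_AB = π(0.0649)⁴/32 = 1.74×10^-6 m⁴; J_BC = π(0.0615)⁴/32 = 1.40×10^-6 m⁴; J_CD = π(0.182)⁴/32 = 1.08×10^-4 m⁴.
θ = (T/G)·Σ L_i/J_i = (5630/38.9×10⁹)·(0.440/1.74×10^-6 + 1.18/1.40×10^-6 + 0.865/1.08×10^-4) = 0.1593 rad.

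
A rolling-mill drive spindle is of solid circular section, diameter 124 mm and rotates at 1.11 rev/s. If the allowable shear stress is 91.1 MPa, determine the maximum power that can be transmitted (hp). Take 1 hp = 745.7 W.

319 hp

J = πd⁴/32 = π(0.124)⁴/32 = 2.321×10^-5 m⁴.
T_max = τ_allow·J/r = 9.11×10^7 × 2.321×10^-5 / 0.0620 = 34100 N·m.
ω = 2π·1.11 = 6.974 rad/s, so P_max = T_max·ω = 2.379×10^5 W.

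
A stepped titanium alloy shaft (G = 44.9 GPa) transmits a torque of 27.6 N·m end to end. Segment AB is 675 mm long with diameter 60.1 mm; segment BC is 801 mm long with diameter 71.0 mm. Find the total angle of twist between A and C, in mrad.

J_AB = π(0.0601)⁴/32 = 1.28×10^-6 m⁴; J_BC = π(0.0710)⁴/32 = 2.49×10^-6 m⁴.
θ = (T/G)·Σ L_i/J_i = (27.60/44.9×10⁹)·(0.675/1.28×10^-6 + 0.801/2.49×10^-6) = 5.213×10^-4 rad.

0.521 mrad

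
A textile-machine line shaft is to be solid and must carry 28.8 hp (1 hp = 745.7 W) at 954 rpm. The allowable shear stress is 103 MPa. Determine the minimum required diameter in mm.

ω = 2π·954/60 = 99.90 rad/s, so T = P/ω = 28.8×745.7 / 99.90 = 215.0 N·m.
For a solid shaft τ_max = 16T/(πd³), so d = (16T/(π τ_allow))^(1/3) = (16·215.0/(π·1.03×10^8))^(1/3) = 0.02199 m.

22.0 mm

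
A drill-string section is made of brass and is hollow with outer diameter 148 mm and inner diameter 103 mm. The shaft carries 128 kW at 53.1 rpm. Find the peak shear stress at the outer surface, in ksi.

6.85 ksi

ω = 2π·53.1/60 = 5.561 rad/s, so T = P/ω = 128×10³ / 5.561 = 23020 N·m.
J = π(d_o⁴ − d_i⁴)/32 = π(0.148⁴ − 0.103⁴)/32 = 3.605×10^-5 m⁴.
τ_max = T·r/J = 23020 × 0.0740 / 3.605×10^-5 = 4.725×10^7 Pa.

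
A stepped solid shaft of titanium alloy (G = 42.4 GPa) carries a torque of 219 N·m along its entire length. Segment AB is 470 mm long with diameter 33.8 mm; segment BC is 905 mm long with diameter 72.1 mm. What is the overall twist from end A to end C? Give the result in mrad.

J_AB = π(0.0338)⁴/32 = 1.28×10^-7 m⁴; J_BC = π(0.0721)⁴/32 = 2.65×10^-6 m⁴.
θ = (T/G)·Σ L_i/J_i = (219.0/42.4×10⁹)·(0.470/1.28×10^-7 + 0.905/2.65×10^-6) = 0.02071 rad.

20.7 mrad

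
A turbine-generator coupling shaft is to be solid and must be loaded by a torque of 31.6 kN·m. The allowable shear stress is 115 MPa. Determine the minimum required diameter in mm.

For a solid shaft τ_max = 16T/(πd³), so d = (16T/(π τ_allow))^(1/3) = (16·31600/(π·1.15×10^8))^(1/3) = 0.1119 m.

112 mm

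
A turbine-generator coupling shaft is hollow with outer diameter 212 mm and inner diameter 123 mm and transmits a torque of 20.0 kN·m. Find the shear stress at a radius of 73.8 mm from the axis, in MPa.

8.39 MPa

J = π(d_o⁴ − d_i⁴)/32 = π(0.212⁴ − 0.123⁴)/32 = 1.758×10^-4 m⁴.
Shear stress varies linearly with radius: τ = T·r/J = 20000 × 0.0738 / 1.758×10^-4 = 8.394×10^6 Pa.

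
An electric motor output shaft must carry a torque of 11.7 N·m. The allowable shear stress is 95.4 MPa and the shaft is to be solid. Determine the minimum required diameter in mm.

8.55 mm

For a solid shaft τ_max = 16T/(πd³), so d = (16T/(π τ_allow))^(1/3) = (16·11.70/(π·9.54×10^7))^(1/3) = 0.008548 m.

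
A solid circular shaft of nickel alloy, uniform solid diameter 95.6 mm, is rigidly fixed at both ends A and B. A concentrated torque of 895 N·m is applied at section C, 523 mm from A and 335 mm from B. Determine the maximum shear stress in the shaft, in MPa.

3.18 MPa

With uniform GJ and both ends fixed, compatibility θ_AC = θ_CB gives T_A·a = T_B·b, together with T_A + T_B = T₀.
T_A = T₀·b/(a+b) = 895.0·335/858.0 = 349.4 N·m; T_B = 545.6 N·m.
τ in each portion: τ_AC = 2.04×10^6 Pa, τ_CB = 3.18×10^6 Pa; maximum is in CB.
τ_max = T_CB·r/J = 545.6·0.0478/8.20×10^-6 = 3.180×10^6 Pa.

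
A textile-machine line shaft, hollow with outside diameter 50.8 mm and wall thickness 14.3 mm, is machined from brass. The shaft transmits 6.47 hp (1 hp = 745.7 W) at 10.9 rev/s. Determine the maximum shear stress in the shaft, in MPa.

2.84 MPa

ω = 2π·10.9 = 68.49 rad/s, so T = P/ω = 6.47×745.7 / 68.49 = 70.45 N·m.
J = π(d_o⁴ − d_i⁴)/32 = π(0.0508⁴ − 0.0222⁴)/32 = 6.300×10^-7 m⁴.
τ_max = T·r/J = 70.45 × 0.0254 / 6.300×10^-7 = 2.840×10^6 Pa.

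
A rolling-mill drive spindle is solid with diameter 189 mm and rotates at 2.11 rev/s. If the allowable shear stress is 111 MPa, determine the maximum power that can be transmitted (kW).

J = πd⁴/32 = π(0.189)⁴/32 = 1.253×10^-4 m⁴.
T_max = τ_allow·J/r = 1.11×10^8 × 1.253×10^-4 / 0.0945 = 147100 N·m.
ω = 2π·2.11 = 13.26 rad/s, so P_max = T_max·ω = 1.951×10^6 W.

1950 kW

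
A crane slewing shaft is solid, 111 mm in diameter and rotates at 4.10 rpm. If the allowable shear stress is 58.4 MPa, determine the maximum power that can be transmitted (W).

J = πd⁴/32 = π(0.111)⁴/32 = 1.490×10^-5 m⁴.
T_max = τ_allow·J/r = 5.84×10^7 × 1.490×10^-5 / 0.0555 = 15680 N·m.
ω = 2π·4.10/60 = 0.4294 rad/s, so P_max = T_max·ω = 6733 W.

6730 W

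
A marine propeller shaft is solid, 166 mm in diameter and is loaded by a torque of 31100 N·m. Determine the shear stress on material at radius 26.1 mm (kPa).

10900 kPa

J = πd⁴/32 = π(0.166)⁴/32 = 7.455×10^-5 m⁴.
Shear stress varies linearly with radius: τ = T·r/J = 31100 × 0.0261 / 7.455×10^-5 = 1.089×10^7 Pa.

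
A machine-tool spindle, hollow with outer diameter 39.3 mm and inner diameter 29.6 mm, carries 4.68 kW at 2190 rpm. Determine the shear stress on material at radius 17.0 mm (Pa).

2.18e6 Pa

ω = 2π·2190/60 = 229.3 rad/s, so T = P/ω = 4.68×10³ / 229.3 = 20.41 N·m.
J = π(d_o⁴ − d_i⁴)/32 = π(0.0393⁴ − 0.0296⁴)/32 = 1.588×10^-7 m⁴.
Shear stress varies linearly with radius: τ = T·r/J = 20.41 × 0.0170 / 1.588×10^-7 = 2.184×10^6 Pa.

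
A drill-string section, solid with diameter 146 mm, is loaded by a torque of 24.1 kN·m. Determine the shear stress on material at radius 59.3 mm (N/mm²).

32.0 N/mm²

J = πd⁴/32 = π(0.146)⁴/32 = 4.461×10^-5 m⁴.
Shear stress varies linearly with radius: τ = T·r/J = 24100 × 0.0593 / 4.461×10^-5 = 3.204×10^7 Pa.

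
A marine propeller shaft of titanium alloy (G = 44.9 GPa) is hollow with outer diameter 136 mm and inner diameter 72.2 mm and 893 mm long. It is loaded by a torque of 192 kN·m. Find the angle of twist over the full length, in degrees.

J = π(d_o⁴ − d_i⁴)/32 = π(0.136⁴ − 0.0722⁴)/32 = 3.092×10^-5 m⁴.
θ = T·L/(G·J) = 192000 × 0.893 / (44.9×10⁹ × 3.092×10^-5) = 0.1235 rad.

7.08°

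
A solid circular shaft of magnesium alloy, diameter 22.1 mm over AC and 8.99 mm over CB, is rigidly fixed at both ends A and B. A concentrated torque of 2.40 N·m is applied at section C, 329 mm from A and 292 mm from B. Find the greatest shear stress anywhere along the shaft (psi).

Compatibility: T_A·a/J_AC = T_B·b/J_CB with T_A + T_B = T₀.
J_AC = 2.34×10^-8 m⁴, J_CB = 6.41×10^-10 m⁴, so T_A = T₀·(J_AC/a)/((J_AC/a)+(J_CB/b)) = 2.328 N·m, T_B = 0.07183 N·m.
τ in each portion: τ_AC = 1.10×10^6 Pa, τ_CB = 5.03×10^5 Pa; maximum is in AC.
τ_max = T_AC·r/J = 2.328·0.0111/2.34×10^-8 = 1.099×10^6 Pa.

159 psi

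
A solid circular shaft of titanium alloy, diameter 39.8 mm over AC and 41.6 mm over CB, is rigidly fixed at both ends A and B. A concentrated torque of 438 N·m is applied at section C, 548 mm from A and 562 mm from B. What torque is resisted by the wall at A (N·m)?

Compatibility: T_A·a/J_AC = T_B·b/J_CB with T_A + T_B = T₀.
J_AC = 2.46×10^-7 m⁴, J_CB = 2.94×10^-7 m⁴, so T_A = T₀·(J_AC/a)/((J_AC/a)+(J_CB/b)) = 202.4 N·m, T_B = 235.6 N·m.

202 N·m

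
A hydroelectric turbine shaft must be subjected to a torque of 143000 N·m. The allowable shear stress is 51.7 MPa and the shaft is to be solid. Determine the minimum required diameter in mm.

For a solid shaft τ_max = 16T/(πd³), so d = (16T/(π τ_allow))^(1/3) = (16·143000/(π·5.17×10^7))^(1/3) = 0.2415 m.

242 mm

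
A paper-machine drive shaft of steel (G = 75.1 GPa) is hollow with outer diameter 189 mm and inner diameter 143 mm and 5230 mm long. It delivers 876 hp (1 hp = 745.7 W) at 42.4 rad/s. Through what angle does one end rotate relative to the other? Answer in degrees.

ω = 42.4 rad/s, so T = P/ω = 876×745.7 / 42.40 = 15410 N·m.
J = π(d_o⁴ − d_i⁴)/32 = π(0.189⁴ − 0.143⁴)/32 = 8.422×10^-5 m⁴.
θ = T·L/(G·J) = 15410 × 5.23 / (75.1×10⁹ × 8.422×10^-5) = 0.01274 rad.

0.730°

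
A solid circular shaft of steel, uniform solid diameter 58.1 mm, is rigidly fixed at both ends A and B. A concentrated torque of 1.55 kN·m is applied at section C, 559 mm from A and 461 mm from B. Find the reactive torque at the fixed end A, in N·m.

701 N·m

With uniform GJ and both ends fixed, compatibility θ_AC = θ_CB gives T_A·a = T_B·b, together with T_A + T_B = T₀.
T_A = T₀·b/(a+b) = 1550·461/1020 = 700.5 N·m; T_B = 849.5 N·m.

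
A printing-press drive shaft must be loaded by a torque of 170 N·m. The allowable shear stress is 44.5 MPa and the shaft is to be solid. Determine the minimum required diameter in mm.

For a solid shaft τ_max = 16T/(πd³), so d = (16T/(π τ_allow))^(1/3) = (16·170.0/(π·4.45×10^7))^(1/3) = 0.02690 m.

26.9 mm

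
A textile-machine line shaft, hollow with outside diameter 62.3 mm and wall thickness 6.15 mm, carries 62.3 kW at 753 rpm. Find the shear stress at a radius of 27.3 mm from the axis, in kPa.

ω = 2π·753/60 = 78.85 rad/s, so T = P/ω = 62.3×10³ / 78.85 = 790.1 N·m.
J = π(d_o⁴ − d_i⁴)/32 = π(0.0623⁴ − 0.0500⁴)/32 = 8.654×10^-7 m⁴.
Shear stress varies linearly with radius: τ = T·r/J = 790.1 × 0.0273 / 8.654×10^-7 = 2.492×10^7 Pa.

24900 kPa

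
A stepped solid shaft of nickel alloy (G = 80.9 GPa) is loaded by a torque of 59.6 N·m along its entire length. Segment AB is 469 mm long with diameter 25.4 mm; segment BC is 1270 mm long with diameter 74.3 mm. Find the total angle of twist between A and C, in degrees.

J_AB = π(0.0254)⁴/32 = 4.09×10^-8 m⁴; J_BC = π(0.0743)⁴/32 = 2.99×10^-6 m⁴.
θ = (T/G)·Σ L_i/J_i = (59.60/80.9×10⁹)·(0.469/4.09×10^-8 + 1.27/2.99×10^-6) = 8.768×10^-3 rad.

0.502°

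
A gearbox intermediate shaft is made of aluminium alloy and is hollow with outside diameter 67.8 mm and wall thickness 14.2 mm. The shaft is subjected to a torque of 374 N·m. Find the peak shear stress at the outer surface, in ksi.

J = π(d_o⁴ − d_i⁴)/32 = π(0.0678⁴ − 0.0394⁴)/32 = 1.838×10^-6 m⁴.
τ_max = T·r/J = 374.0 × 0.0339 / 1.838×10^-6 = 6.898×10^6 Pa.

1.00 ksi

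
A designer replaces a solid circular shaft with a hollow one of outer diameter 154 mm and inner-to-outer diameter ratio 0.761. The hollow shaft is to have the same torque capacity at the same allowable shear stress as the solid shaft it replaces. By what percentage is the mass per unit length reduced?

44.7 %

Equal τ_max and T ⇒ the solid shaft needs d_s³ = d_o³(1−k⁴), so d_s = 154·(1−0.761⁴)^(1/3) = 134.4 mm.
Area ratio A_h/A_s = d_o²(1−k²)/d_s² = (1−k²)/(1−k⁴)^(2/3) = 0.5526.
Mass saving = 1 − 0.5526 = 44.7 %.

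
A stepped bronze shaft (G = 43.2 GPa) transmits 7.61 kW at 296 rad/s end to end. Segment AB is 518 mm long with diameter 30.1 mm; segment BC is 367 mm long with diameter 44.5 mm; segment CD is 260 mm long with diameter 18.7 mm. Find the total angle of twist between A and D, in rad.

0.0173 rad

ω = 296 rad/s, so T = P/ω = 7.61×10³ / 296.0 = 25.71 N·m.
J_AB = π(0.0301)⁴/32 = 8.06×10^-8 m⁴; J_BC = π(0.0445)⁴/32 = 3.85×10^-7 m⁴; J_CD = π(0.0187)⁴/32 = 1.20×10^-8 m⁴.
θ = (T/G)·Σ L_i/J_i = (25.71/43.2×10⁹)·(0.518/8.06×10^-8 + 0.367/3.85×10^-7 + 0.260/1.20×10^-8) = 0.01728 rad.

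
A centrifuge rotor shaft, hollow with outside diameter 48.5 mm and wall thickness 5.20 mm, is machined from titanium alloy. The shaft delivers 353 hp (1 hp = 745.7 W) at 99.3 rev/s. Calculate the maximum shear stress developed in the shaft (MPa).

ω = 2π·99.3 = 623.9 rad/s, so T = P/ω = 353×745.7 / 623.9 = 421.9 N·m.
J = π(d_o⁴ − d_i⁴)/32 = π(0.0485⁴ − 0.0381⁴)/32 = 3.363×10^-7 m⁴.
τ_max = T·r/J = 421.9 × 0.0243 / 3.363×10^-7 = 3.042×10^7 Pa.

30.4 MPa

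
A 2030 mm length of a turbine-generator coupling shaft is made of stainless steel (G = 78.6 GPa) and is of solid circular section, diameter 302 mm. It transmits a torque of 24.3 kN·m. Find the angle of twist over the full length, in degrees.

J = πd⁴/32 = π(0.302)⁴/32 = 8.166×10^-4 m⁴.
θ = T·L/(G·J) = 24300 × 2.03 / (78.6×10⁹ × 8.166×10^-4) = 7.685×10^-4 rad.

0.0440°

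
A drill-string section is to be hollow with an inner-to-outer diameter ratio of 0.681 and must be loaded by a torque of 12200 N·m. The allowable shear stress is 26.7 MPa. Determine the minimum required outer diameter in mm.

For a hollow shaft with d_i/d_o = 0.681: τ_max = 16T/(π d_o³ (1−k⁴)), so d_o = [16T/(π τ_allow (1−k⁴))]^(1/3) = [16·12200/(π·2.67×10^7·0.7849)]^(1/3) = 0.1437 m.

144 mm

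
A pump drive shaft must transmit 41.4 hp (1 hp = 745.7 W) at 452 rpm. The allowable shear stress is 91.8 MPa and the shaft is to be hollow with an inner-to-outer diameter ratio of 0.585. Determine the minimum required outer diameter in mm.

34.5 mm

ω = 2π·452/60 = 47.33 rad/s, so T = P/ω = 41.4×745.7 / 47.33 = 652.2 N·m.
For a hollow shaft with d_i/d_o = 0.585: τ_max = 16T/(π d_o³ (1−k⁴)), so d_o = [16T/(π τ_allow (1−k⁴))]^(1/3) = [16·652.2/(π·9.18×10^7·0.8829)]^(1/3) = 0.03448 m.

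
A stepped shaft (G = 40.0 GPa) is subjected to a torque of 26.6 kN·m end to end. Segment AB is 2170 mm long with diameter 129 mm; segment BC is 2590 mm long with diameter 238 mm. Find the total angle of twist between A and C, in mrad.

58.5 mrad

J_AB = π(0.129)⁴/32 = 2.72×10^-5 m⁴; J_BC = π(0.238)⁴/32 = 3.15×10^-4 m⁴.
θ = (T/G)·Σ L_i/J_i = (26600/40.0×10⁹)·(2.17/2.72×10^-5 + 2.59/3.15×10^-4) = 0.05855 rad.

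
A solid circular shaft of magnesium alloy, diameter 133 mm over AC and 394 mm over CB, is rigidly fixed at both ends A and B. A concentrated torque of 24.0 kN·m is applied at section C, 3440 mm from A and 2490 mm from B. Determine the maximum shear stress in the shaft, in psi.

Compatibility: T_A·a/J_AC = T_B·b/J_CB with T_A + T_B = T₀.
J_AC = 3.07×10^-5 m⁴, J_CB = 2.37×10^-3 m⁴, so T_A = T₀·(J_AC/a)/((J_AC/a)+(J_CB/b)) = 223.5 N·m, T_B = 23780 N·m.
τ in each portion: τ_AC = 4.84×10^5 Pa, τ_CB = 1.98×10^6 Pa; maximum is in CB.
τ_max = T_CB·r/J = 23780·0.197/2.37×10^-3 = 1.980×10^6 Pa.

287 psi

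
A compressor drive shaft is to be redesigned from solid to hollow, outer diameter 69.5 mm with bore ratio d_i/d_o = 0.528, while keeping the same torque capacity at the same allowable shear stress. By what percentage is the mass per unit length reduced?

23.9 %

Equal τ_max and T ⇒ the solid shaft needs d_s³ = d_o³(1−k⁴), so d_s = 69.5·(1−0.528⁴)^(1/3) = 67.65 mm.
Area ratio A_h/A_s = d_o²(1−k²)/d_s² = (1−k²)/(1−k⁴)^(2/3) = 0.7612.
Mass saving = 1 − 0.7612 = 23.9 %.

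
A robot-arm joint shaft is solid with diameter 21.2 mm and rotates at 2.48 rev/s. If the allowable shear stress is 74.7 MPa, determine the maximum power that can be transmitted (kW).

2.18 kW

J = πd⁴/32 = π(0.0212)⁴/32 = 1.983×10^-8 m⁴.
T_max = τ_allow·J/r = 7.47×10^7 × 1.983×10^-8 / 0.0106 = 139.8 N·m.
ω = 2π·2.48 = 15.58 rad/s, so P_max = T_max·ω = 2178 W.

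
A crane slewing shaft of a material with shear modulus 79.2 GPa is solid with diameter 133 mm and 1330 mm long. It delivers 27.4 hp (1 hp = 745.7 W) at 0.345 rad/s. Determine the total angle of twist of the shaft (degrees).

1.85°

ω = 0.345 rad/s, so T = P/ω = 27.4×745.7 / 0.3450 = 59220 N·m.
J = πd⁴/32 = π(0.133)⁴/32 = 3.072×10^-5 m⁴.
θ = T·L/(G·J) = 59220 × 1.33 / (79.2×10⁹ × 3.072×10^-5) = 0.03238 rad.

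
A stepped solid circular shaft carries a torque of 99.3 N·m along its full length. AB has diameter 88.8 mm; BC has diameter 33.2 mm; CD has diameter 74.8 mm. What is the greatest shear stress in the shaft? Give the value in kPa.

Under the same torque, τ_max = 16T/(πd³) is largest where d is smallest — segment BC (d = 33.2 mm).
τ_max = 16·99.30/(π·(0.0332)³) = 1.382×10^7 Pa.

13800 kPa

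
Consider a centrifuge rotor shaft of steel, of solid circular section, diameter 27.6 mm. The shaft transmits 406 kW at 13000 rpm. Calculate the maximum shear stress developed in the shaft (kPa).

72200 kPa

ω = 2π·13000/60 = 1361 rad/s, so T = P/ω = 406×10³ / 1361 = 298.2 N·m.
J = πd⁴/32 = π(0.0276)⁴/32 = 5.697×10^-8 m⁴.
τ_max = T·r/J = 298.2 × 0.0138 / 5.697×10^-8 = 7.224×10^7 Pa.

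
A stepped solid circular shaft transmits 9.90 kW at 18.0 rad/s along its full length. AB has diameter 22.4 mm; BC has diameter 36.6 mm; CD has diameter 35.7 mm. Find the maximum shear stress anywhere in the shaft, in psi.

36100 psi

ω = 18.0 rad/s, so T = P/ω = 9.90×10³ / 18.00 = 550.0 N·m.
Under the same torque, τ_max = 16T/(πd³) is largest where d is smallest — segment AB (d = 22.4 mm).
τ_max = 16·550.0/(π·(0.0224)³) = 2.492×10^8 Pa.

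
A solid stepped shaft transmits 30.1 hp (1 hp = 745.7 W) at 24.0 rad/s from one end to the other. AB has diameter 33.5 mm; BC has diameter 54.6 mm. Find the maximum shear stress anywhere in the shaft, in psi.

18400 psi

ω = 24.0 rad/s, so T = P/ω = 30.1×745.7 / 24.00 = 935.2 N·m.
Under the same torque, τ_max = 16T/(πd³) is largest where d is smallest — segment AB (d = 33.5 mm).
τ_max = 16·935.2/(π·(0.0335)³) = 1.267×10^8 Pa.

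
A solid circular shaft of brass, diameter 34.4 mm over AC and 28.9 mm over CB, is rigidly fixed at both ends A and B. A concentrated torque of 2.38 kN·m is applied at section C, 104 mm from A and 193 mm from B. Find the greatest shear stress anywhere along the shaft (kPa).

Compatibility: T_A·a/J_AC = T_B·b/J_CB with T_A + T_B = T₀.
J_AC = 1.37×10^-7 m⁴, J_CB = 6.85×10^-8 m⁴, so T_A = T₀·(J_AC/a)/((J_AC/a)+(J_CB/b)) = 1876 N·m, T_B = 503.7 N·m.
τ in each portion: τ_AC = 2.35×10^8 Pa, τ_CB = 1.06×10^8 Pa; maximum is in AC.
τ_max = T_AC·r/J = 1876·0.0172/1.37×10^-7 = 2.347×10^8 Pa.

235000 kPa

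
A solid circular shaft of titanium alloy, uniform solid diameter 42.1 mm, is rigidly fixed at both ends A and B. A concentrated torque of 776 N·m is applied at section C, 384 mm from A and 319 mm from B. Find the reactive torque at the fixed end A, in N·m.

With uniform GJ and both ends fixed, compatibility θ_AC = θ_CB gives T_A·a = T_B·b, together with T_A + T_B = T₀.
T_A = T₀·b/(a+b) = 776.0·319/703.0 = 352.1 N·m; T_B = 423.9 N·m.

352 N·m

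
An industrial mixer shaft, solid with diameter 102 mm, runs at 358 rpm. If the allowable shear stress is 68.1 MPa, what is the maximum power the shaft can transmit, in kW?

532 kW

J = πd⁴/32 = π(0.102)⁴/32 = 1.063×10^-5 m⁴.
T_max = τ_allow·J/r = 6.81×10^7 × 1.063×10^-5 / 0.0510 = 14190 N·m.
ω = 2π·358/60 = 37.49 rad/s, so P_max = T_max·ω = 5.320×10^5 W.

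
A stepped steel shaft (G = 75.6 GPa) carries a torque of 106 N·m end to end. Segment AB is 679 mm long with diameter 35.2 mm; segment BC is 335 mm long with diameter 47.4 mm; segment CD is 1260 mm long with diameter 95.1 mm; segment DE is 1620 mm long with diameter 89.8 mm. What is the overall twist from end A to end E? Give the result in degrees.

J_AB = π(0.0352)⁴/32 = 1.51×10^-7 m⁴; J_BC = π(0.0474)⁴/32 = 4.96×10^-7 m⁴; J_CD = π(0.0951)⁴/32 = 8.03×10^-6 m⁴; J_DE = π(0.0898)⁴/32 = 6.38×10^-6 m⁴.
θ = (T/G)·Σ L_i/J_i = (106.0/75.6×10⁹)·(0.679/1.51×10^-7 + 0.335/4.96×10^-7 + 1.26/8.03×10^-6 + 1.62/6.38×10^-6) = 7.840×10^-3 rad.

0.449°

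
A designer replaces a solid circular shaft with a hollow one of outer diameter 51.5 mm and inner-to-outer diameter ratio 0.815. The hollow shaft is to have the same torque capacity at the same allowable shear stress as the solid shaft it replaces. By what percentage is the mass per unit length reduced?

50.5 %

Equal τ_max and T ⇒ the solid shaft needs d_s³ = d_o³(1−k⁴), so d_s = 51.5·(1−0.815⁴)^(1/3) = 42.42 mm.
Area ratio A_h/A_s = d_o²(1−k²)/d_s² = (1−k²)/(1−k⁴)^(2/3) = 0.4949.
Mass saving = 1 − 0.4949 = 50.5 %.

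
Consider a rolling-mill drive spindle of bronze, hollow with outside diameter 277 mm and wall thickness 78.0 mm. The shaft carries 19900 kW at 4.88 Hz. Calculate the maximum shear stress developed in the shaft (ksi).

23.4 ksi

ω = 2π·4.88 = 30.66 rad/s, so T = P/ω = 19900×10³ / 30.66 = 649000 N·m.
J = π(d_o⁴ − d_i⁴)/32 = π(0.277⁴ − 0.121⁴)/32 = 5.569×10^-4 m⁴.
τ_max = T·r/J = 649000 × 0.139 / 5.569×10^-4 = 1.614×10^8 Pa.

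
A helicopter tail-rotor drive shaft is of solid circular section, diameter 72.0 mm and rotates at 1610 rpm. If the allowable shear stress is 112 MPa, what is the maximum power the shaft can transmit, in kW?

J = πd⁴/32 = π(0.0720)⁴/32 = 2.638×10^-6 m⁴.
T_max = τ_allow·J/r = 1.12×10^8 × 2.638×10^-6 / 0.0360 = 8208 N·m.
ω = 2π·1610/60 = 168.6 rad/s, so P_max = T_max·ω = 1.384×10^6 W.

1380 kW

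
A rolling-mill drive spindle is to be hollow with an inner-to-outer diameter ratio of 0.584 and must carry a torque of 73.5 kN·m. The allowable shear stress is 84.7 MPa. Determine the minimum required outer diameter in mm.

171 mm

For a hollow shaft with d_i/d_o = 0.584: τ_max = 16T/(π d_o³ (1−k⁴)), so d_o = [16T/(π τ_allow (1−k⁴))]^(1/3) = [16·73500/(π·8.47×10^7·0.8837)]^(1/3) = 0.1710 m.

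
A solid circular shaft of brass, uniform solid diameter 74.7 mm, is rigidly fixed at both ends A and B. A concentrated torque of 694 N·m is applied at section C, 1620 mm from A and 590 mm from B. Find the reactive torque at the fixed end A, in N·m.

185 N·m

With uniform GJ and both ends fixed, compatibility θ_AC = θ_CB gives T_A·a = T_B·b, together with T_A + T_B = T₀.
T_A = T₀·b/(a+b) = 694.0·590/2210 = 185.3 N·m; T_B = 508.7 N·m.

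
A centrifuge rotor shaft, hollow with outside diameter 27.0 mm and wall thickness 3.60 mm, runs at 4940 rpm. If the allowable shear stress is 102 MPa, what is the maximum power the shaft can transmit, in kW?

J = π(d_o⁴ − d_i⁴)/32 = π(0.0270⁴ − 0.0198⁴)/32 = 3.709×10^-8 m⁴.
T_max = τ_allow·J/r = 1.02×10^8 × 3.709×10^-8 / 0.0135 = 280.2 N·m.
ω = 2π·4940/60 = 517.3 rad/s, so P_max = T_max·ω = 1.450×10^5 W.

145 kW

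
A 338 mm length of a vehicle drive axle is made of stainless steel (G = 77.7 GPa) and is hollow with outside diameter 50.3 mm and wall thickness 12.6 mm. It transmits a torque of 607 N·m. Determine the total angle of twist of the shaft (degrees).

J = π(d_o⁴ − d_i⁴)/32 = π(0.0503⁴ − 0.0251⁴)/32 = 5.895×10^-7 m⁴.
θ = T·L/(G·J) = 607.0 × 0.338 / (77.7×10⁹ × 5.895×10^-7) = 4.479×10^-3 rad.

0.257°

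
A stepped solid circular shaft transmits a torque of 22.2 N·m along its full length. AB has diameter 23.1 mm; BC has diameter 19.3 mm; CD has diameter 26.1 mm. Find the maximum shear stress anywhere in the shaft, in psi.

2280 psi

Under the same torque, τ_max = 16T/(πd³) is largest where d is smallest — segment BC (d = 19.3 mm).
τ_max = 16·22.20/(π·(0.0193)³) = 1.573×10^7 Pa.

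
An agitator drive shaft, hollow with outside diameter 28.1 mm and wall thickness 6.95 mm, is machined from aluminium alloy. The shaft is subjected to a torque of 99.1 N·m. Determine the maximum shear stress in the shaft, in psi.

J = π(d_o⁴ − d_i⁴)/32 = π(0.0281⁴ − 0.0142⁴)/32 = 5.722×10^-8 m⁴.
τ_max = T·r/J = 99.10 × 0.0140 / 5.722×10^-8 = 2.433×10^7 Pa.

3530 psi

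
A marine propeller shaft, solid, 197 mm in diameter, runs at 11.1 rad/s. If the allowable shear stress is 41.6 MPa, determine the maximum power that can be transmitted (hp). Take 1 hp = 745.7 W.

930 hp

J = πd⁴/32 = π(0.197)⁴/32 = 1.479×10^-4 m⁴.
T_max = τ_allow·J/r = 4.16×10^7 × 1.479×10^-4 / 0.0985 = 62450 N·m.
ω = 11.1 rad/s, so P_max = T_max·ω = 6.932×10^5 W.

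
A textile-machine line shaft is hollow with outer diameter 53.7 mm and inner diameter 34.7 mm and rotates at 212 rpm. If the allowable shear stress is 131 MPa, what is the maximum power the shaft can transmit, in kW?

73.0 kW

J = π(d_o⁴ − d_i⁴)/32 = π(0.0537⁴ − 0.0347⁴)/32 = 6.741×10^-7 m⁴.
T_max = τ_allow·J/r = 1.31×10^8 × 6.741×10^-7 / 0.0269 = 3289 N·m.
ω = 2π·212/60 = 22.20 rad/s, so P_max = T_max·ω = 7.301×10^4 W.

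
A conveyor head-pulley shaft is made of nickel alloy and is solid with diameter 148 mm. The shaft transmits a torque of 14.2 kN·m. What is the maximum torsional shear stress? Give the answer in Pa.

J = πd⁴/32 = π(0.148)⁴/32 = 4.710×10^-5 m⁴.
τ_max = T·r/J = 14200 × 0.0740 / 4.710×10^-5 = 2.231×10^7 Pa.

2.23e7 Pa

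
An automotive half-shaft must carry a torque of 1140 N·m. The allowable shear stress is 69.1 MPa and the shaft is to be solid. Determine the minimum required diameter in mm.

For a solid shaft τ_max = 16T/(πd³), so d = (16T/(π τ_allow))^(1/3) = (16·1140/(π·6.91×10^7))^(1/3) = 0.04380 m.

43.8 mm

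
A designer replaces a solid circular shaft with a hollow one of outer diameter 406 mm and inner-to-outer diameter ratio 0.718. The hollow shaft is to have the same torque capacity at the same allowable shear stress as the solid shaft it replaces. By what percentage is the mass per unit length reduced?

Equal τ_max and T ⇒ the solid shaft needs d_s³ = d_o³(1−k⁴), so d_s = 406·(1−0.718⁴)^(1/3) = 366.3 mm.
Area ratio A_h/A_s = d_o²(1−k²)/d_s² = (1−k²)/(1−k⁴)^(2/3) = 0.5953.
Mass saving = 1 − 0.5953 = 40.5 %.

40.5 %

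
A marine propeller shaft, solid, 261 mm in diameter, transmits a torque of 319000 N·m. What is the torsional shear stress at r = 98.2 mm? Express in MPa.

J = πd⁴/32 = π(0.261)⁴/32 = 4.556×10^-4 m⁴.
Shear stress varies linearly with radius: τ = T·r/J = 319000 × 0.0982 / 4.556×10^-4 = 6.876×10^7 Pa.

68.8 MPa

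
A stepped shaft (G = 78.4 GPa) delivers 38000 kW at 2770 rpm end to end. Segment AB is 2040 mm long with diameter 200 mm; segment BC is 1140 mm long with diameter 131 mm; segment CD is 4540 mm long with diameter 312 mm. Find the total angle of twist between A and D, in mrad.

ω = 2π·2770/60 = 290.1 rad/s, so T = P/ω = 38000×10³ / 290.1 = 131000 N·m.
J_AB = π(0.200)⁴/32 = 1.57×10^-4 m⁴; J_BC = π(0.131)⁴/32 = 2.89×10^-5 m⁴; J_CD = π(0.312)⁴/32 = 9.30×10^-4 m⁴.
θ = (T/G)·Σ L_i/J_i = (131000/78.4×10⁹)·(2.04/1.57×10^-4 + 1.14/2.89×10^-5 + 4.54/9.30×10^-4) = 0.09574 rad.

95.7 mrad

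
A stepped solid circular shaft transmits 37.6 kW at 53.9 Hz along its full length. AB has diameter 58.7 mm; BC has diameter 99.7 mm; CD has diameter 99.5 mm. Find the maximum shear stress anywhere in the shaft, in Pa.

2.80e6 Pa

ω = 2π·53.9 = 338.7 rad/s, so T = P/ω = 37.6×10³ / 338.7 = 111.0 N·m.
Under the same torque, τ_max = 16T/(πd³) is largest where d is smallest — segment AB (d = 58.7 mm).
τ_max = 16·111.0/(π·(0.0587)³) = 2.796×10^6 Pa.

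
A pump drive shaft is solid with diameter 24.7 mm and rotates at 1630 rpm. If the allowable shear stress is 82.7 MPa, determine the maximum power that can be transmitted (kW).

J = πd⁴/32 = π(0.0247)⁴/32 = 3.654×10^-8 m⁴.
T_max = τ_allow·J/r = 8.27×10^7 × 3.654×10^-8 / 0.0123 = 244.7 N·m.
ω = 2π·1630/60 = 170.7 rad/s, so P_max = T_max·ω = 4.177×10^4 W.

41.8 kW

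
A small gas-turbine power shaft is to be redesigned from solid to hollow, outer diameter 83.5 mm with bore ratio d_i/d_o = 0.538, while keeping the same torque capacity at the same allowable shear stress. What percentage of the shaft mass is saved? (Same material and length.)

Equal τ_max and T ⇒ the solid shaft needs d_s³ = d_o³(1−k⁴), so d_s = 83.5·(1−0.538⁴)^(1/3) = 81.10 mm.
Area ratio A_h/A_s = d_o²(1−k²)/d_s² = (1−k²)/(1−k⁴)^(2/3) = 0.7532.
Mass saving = 1 − 0.7532 = 24.7 %.

24.7 %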